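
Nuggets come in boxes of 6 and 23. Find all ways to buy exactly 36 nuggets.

We need non-negative integers (x, y) with 6x + 23y = 36.
For each x in 0..6, check if 36 - 6x is a non-negative multiple of 23.
x = 6: 23y = 0, y = 0 ✓

(6 boxes of 6, 0 boxes of 23)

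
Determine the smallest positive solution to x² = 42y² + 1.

We seek the smallest positive integers (x, y) with x² - 42y² = 1, i.e., x² = 42y² + 1.
Try successive y values:
y = 1: x² = 42·1² + 1 = 43, not a perfect square
y = 2: x² = 42·2² + 1 = 169, x = 13 ✓

Verify: 13² - 42·2² = 169 - 168 = 1 ✓

x = 13, y = 2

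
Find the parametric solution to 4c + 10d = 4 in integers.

Step 1: Compute gcd(4, 10) = 2.
Since 2 divides 4, solutions exist.

Step 2: Find a particular solution using extended Euclidean algorithm.
We get c₀ = -4, d₀ = 2.
Check: 4*-4 + 10*2 = 4 = 4 ✓

Step 3: Write the general solution.
c = -4 + (10/2)t = -4 + 5t
d = 2 - (4/2)t = 2 - 2t
for any integer t.

c = -4 + 5t, d = 2 - 2t for integer t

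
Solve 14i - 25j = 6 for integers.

Step 1: Check solvability.
gcd(14, 25) = 1
Since 1 divides 6, solutions exist.

Step 2: Apply extended Euclidean algorithm to find gcd.
We find integers such that 14*x0 + 25*y0 = 1

Step 3: Scale the particular solution.
Multiply by 6/1 = 6:
i = 54, j = 30

Step 4: Verify.
14*(54) - 25*(30) = 6 = 6 ✓

i = 54, j = 30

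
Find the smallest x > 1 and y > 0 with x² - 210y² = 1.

We seek the smallest positive integers (x, y) with x² - 210y² = 1, i.e., x² = 210y² + 1.
Try successive y values:
y = 1: x² = 210·1² + 1 = 211, not a perfect square
y = 2: x² = 210·2² + 1 = 841, x = 29 ✓

Verify: 29² - 210·2² = 841 - 840 = 1 ✓

x = 29, y = 2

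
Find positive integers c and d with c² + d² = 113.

We need to find integers c, d > 0 such that c² + d² = 113.
Trying c = 7: d² = 113 - 7² = 113 - 49 = 64
d = 8
Check: 7² + 8² = 49 + 64 = 113 ✓

113 = 7² + 8²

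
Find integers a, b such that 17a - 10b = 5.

Step 1: Check solvability.
gcd(17, 10) = 1
Since 1 divides 5, solutions exist.

Step 2: Apply extended Euclidean algorithm to find gcd.
We find integers such that 17*x0 + 10*y0 = 1

Step 3: Scale the particular solution.
Multiply by 5/1 = 5:
a = 15, b = 25

Step 4: Verify.
17*(15) - 10*(25) = 5 = 5 ✓

a = 15, b = 25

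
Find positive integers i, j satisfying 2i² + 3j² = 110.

Try small values of i and check whether (110 - 2i²)/3 is a perfect square.
i = 7: 2·7² = 98, so 3j² = 110 - 98 = 12, giving j² = 4, j = 2.
Check: 2·7² + 3·2² = 98 + 12 = 110 ✓

i = 7, j = 2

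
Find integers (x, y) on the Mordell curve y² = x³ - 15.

Try small integer x values and check whether x³ - 15 is a perfect square.
x = 4: x³ - 15 = 4³ - 15 = 64 - 15 = 49
Is 49 a perfect square? 7² = 49 ✓
So (x, y) = (4, 7) is a solution.

x = 4, y = 7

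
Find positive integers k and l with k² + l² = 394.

We need to find integers k, l > 0 such that k² + l² = 394.
Trying k = 13: l² = 394 - 13² = 394 - 169 = 225
l = 15
Check: 13² + 15² = 169 + 225 = 394 ✓

394 = 13² + 15²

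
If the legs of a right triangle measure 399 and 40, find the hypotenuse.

c² = a² + b² = 399² + 40² = 159201 + 1600 = 160801
c = 401

401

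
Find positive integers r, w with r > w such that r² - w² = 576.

Factor: r² - w² = (r+w)(r-w) = 576.
We need two factors of 576 with the same parity.
Use r+w = 288 and r-w = 2 (product 288·2 = 576).
Adding: 2r = 290, so r = 145.
Subtracting: 2w = 286, so w = 143.
Check: 145² - 143² = 21025 - 20449 = 576 ✓

r = 145, w = 143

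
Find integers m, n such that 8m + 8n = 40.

Step 1: Check solvability.
gcd(8, 8) = 8
Since 8 divides 40, solutions exist.

Step 2: Apply extended Euclidean algorithm to find gcd.
We find integers such that 8*x0 + 8*y0 = 8

Step 3: Scale the particular solution.
Multiply by 40/8 = 5:
m = 0, n = 5

Step 4: Verify.
8*(0) + 8*(5) = 40 = 40 ✓

m = 0, n = 5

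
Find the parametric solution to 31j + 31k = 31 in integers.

Step 1: Compute gcd(31, 31) = 31.
Since 31 divides 31, solutions exist.

Step 2: Find a particular solution using extended Euclidean algorithm.
We get j₀ = 0, k₀ = 1.
Check: 31*0 + 31*1 = 31 = 31 ✓

Step 3: Write the general solution.
j = 0 + (31/31)t = 0 + 1t
k = 1 - (31/31)t = 1 - 1t
for any integer t.

j = 0 + 1t, k = 1 - 1t for integer t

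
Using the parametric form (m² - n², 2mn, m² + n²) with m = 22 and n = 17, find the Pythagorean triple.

a = m² - n² = 22² - 17² = 484 - 289 = 195
b = 2mn = 2·22·17 = 748
c = m² + n² = 484 + 289 = 773
Verify: 195² + 748² = 38025 + 559504 = 597529 = 773² ✓

(195, 748, 773)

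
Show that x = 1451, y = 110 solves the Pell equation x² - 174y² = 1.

Compute x² = 1451² = 2105401
Compute 174y² = 174·110² = 174·12100 = 2105400
x² - 174y² = 2105401 - 2105400 = 1
Since this equals 1, (1451, 110) is a solution.

Yes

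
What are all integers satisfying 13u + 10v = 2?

Step 1: Compute gcd(13, 10) = 1.
Since 1 divides 2, solutions exist.

Step 2: Find a particular solution using extended Euclidean algorithm.
We get u₀ = -6, v₀ = 8.
Check: 13*-6 + 10*8 = 2 = 2 ✓

Step 3: Write the general solution.
u = -6 + (10/1)t = -6 + 10t
v = 8 - (13/1)t = 8 - 13t
for any integer t.

u = -6 + 10t, v = 8 - 13t for integer t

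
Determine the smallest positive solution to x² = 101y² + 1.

We seek the smallest positive integers (x, y) with x² - 101y² = 1, i.e., x² = 101y² + 1.
Try successive y values:
y = 1: x² = 101·1² + 1 = 102, not a perfect square
y = 2: x² = 101·2² + 1 = 405, not a perfect square
y = 3: x² = 101·3² + 1 = 910, not a perfect square
... continuing the search (or via continued fractions) ...
y = 20: x² = 101·20² + 1 = 40401, x = 201 ✓

Verify: 201² - 101·20² = 40401 - 40400 = 1 ✓

x = 201, y = 20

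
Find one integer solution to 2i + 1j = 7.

Step 1: Check solvability.
gcd(2, 1) = 1
Since 1 divides 7, solutions exist.

Step 2: Apply extended Euclidean algorithm to find gcd.
We find integers such that 2*x0 + 1*y0 = 1

Step 3: Scale the particular solution.
Multiply by 7/1 = 7:
i = 0, j = 7

Step 4: Verify.
2*(0) + 1*(7) = 7 = 7 ✓

i = 0, j = 7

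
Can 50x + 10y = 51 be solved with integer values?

Step 1: Compute gcd(50, 10).
gcd(50, 10) = 10

Step 2: Check divisibility.
Does 10 divide 51? 51 = 10 x 5 + 1, so no.

By the theorem on linear Diophantine equations, 50x + 10y = 51 has integer solutions if and only if gcd(50, 10) divides 51. Since 10 does not divide 51, no solutions exist.

No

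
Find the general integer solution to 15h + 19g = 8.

Step 1: Compute gcd(15, 19) = 1.
Since 1 divides 8, solutions exist.

Step 2: Find a particular solution using extended Euclidean algorithm.
We get h₀ = -40, g₀ = 32.
Check: 15*-40 + 19*32 = 8 = 8 ✓

Step 3: Write the general solution.
h = -40 + (19/1)t = -40 + 19t
g = 32 - (15/1)t = 32 - 15t
for any integer t.

h = -40 + 19t, g = 32 - 15t for integer t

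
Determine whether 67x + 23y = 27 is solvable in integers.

Step 1: Compute gcd(67, 23).
gcd(67, 23) = 1

Step 2: Check divisibility.
Does 1 divide 27? 27 = 1 x 27, so yes.

By the theorem on linear Diophantine equations, 67x + 23y = 27 has integer solutions if and only if gcd(67, 23) divides 27. Since 1 | 27, solutions exist.

Yes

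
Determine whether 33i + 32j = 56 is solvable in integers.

Step 1: Compute gcd(33, 32).
gcd(33, 32) = 1

Step 2: Check divisibility.
Does 1 divide 56? 56 = 1 x 56, so yes.

By the theorem on linear Diophantine equations, 33i + 32j = 56 has integer solutions if and only if gcd(33, 32) divides 56. Since 1 | 56, solutions exist.

Yes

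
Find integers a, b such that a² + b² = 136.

We need to find integers a, b > 0 such that a² + b² = 136.
Trying a = 6: b² = 136 - 6² = 136 - 36 = 100
b = 10
Check: 6² + 10² = 36 + 100 = 136 ✓

136 = 6² + 10²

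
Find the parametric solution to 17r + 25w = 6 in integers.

Step 1: Compute gcd(17, 25) = 1.
Since 1 divides 6, solutions exist.

Step 2: Find a particular solution using extended Euclidean algorithm.
We get r₀ = 18, w₀ = -12.
Check: 17*18 + 25*-12 = 6 = 6 ✓

Step 3: Write the general solution.
r = 18 + (25/1)t = 18 + 25t
w = -12 - (17/1)t = -12 - 17t
for any integer t.

r = 18 + 25t, w = -12 - 17t for integer t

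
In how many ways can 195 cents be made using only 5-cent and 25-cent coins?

We need non-negative integers (x, y) with 5x + 25y = 195.
For each x from 0 to 39, check if (195 - 5x) is a non-negative multiple of 25.
Solutions (x, y): (4,7), (9,6), (14,5), (19,4), ...
Count: 8

8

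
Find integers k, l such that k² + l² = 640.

We need to find integers k, l > 0 such that k² + l² = 640.
Trying k = 8: l² = 640 - 8² = 640 - 64 = 576
l = 24
Check: 8² + 24² = 64 + 576 = 640 ✓

640 = 8² + 24²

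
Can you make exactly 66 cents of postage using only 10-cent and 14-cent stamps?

We need non-negative x, y with 10x + 14y = 66.
gcd(10, 14) = 2 divides 66, so integer solutions exist.
Search for a non-negative one: x = 1 gives 14y = 66 - 10 = 56, so y = 4.
Check: 10·1 + 14·4 = 66 ✓

Yes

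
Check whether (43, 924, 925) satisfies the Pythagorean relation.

Compute a² + b²:
43² + 924² = 1849 + 853776 = 855625
Compute c²:
925² = 855625
Since 855625 = 855625, it is a Pythagorean triple.

Yes, it is a Pythagorean triple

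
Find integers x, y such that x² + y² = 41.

We need to find integers x, y > 0 such that x² + y² = 41.
Trying x = 4: y² = 41 - 4² = 41 - 16 = 25
y = 5
Check: 4² + 5² = 16 + 25 = 41 ✓

41 = 4² + 5²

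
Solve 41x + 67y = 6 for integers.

Step 1: Check solvability.
gcd(41, 67) = 1
Since 1 divides 6, solutions exist.

Step 2: Apply extended Euclidean algorithm to find gcd.
We find integers such that 41*x0 + 67*y0 = 1

Step 3: Scale the particular solution.
Multiply by 6/1 = 6:
x = 108, y = -66

Step 4: Verify.
41*(108) + 67*(-66) = 6 = 6 ✓

x = 108, y = -66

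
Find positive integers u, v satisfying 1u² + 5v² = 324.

Try small values of u and check whether (324 - 1u²)/5 is a perfect square.
u = 2: 1·2² = 4, so 5v² = 324 - 4 = 320, giving v² = 64, v = 8.
Check: 1·2² + 5·8² = 4 + 320 = 324 ✓

u = 2, v = 8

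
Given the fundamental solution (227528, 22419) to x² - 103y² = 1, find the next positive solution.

Solutions to x² - Dy² = 1 are generated by powers of (x₀ + y₀√D).
The next solution satisfies x₁ + y₁√103 = (x₀ + y₀√103)², giving:
x₁ = x₀² + 103y₀² = 227528² + 103·22419² = 51768990784 + 51768990783 = 103537981567
y₁ = 2x₀y₀ = 2·227528·22419 = 10201900464

Verify: 103537981567² - 103·10201900464² = 10720113626968431775489 - 10720113626968431775488 = 1 ✓

x = 103537981567, y = 10201900464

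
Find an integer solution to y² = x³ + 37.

Try small integer x values and check whether x³ + 37 is a perfect square.
x = -1: x³ + 37 = -1³ + 37 = -1 + 37 = 36
Is 36 a perfect square? 6² = 36 ✓
So (x, y) = (-1, 6) is a solution.

x = -1, y = 6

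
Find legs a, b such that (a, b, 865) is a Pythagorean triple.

We need a² + b² = 865² = 748225.
Trying: 703² + 504² = 494209 + 254016 = 748225 ✓

(703, 504, 865)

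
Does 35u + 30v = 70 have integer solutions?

Step 1: Compute gcd(35, 30).
gcd(35, 30) = 5

Step 2: Check divisibility.
Does 5 divide 70? 70 = 5 x 14, so yes.

By the theorem on linear Diophantine equations, 35u + 30v = 70 has integer solutions if and only if gcd(35, 30) divides 70. Since 5 | 70, solutions exist.

Yes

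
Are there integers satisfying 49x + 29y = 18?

Step 1: Compute gcd(49, 29).
gcd(49, 29) = 1

Step 2: Check divisibility.
Does 1 divide 18? 18 = 1 x 18, so yes.

By the theorem on linear Diophantine equations, 49x + 29y = 18 has integer solutions if and only if gcd(49, 29) divides 18. Since 1 | 18, solutions exist.

Yes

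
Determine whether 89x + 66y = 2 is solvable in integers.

Step 1: Compute gcd(89, 66).
gcd(89, 66) = 1

Step 2: Check divisibility.
Does 1 divide 2? 2 = 1 x 2, so yes.

By the theorem on linear Diophantine equations, 89x + 66y = 2 has integer solutions if and only if gcd(89, 66) divides 2. Since 1 | 2, solutions exist.

Yes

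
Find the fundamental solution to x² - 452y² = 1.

We seek the smallest positive integers (x, y) with x² - 452y² = 1, i.e., x² = 452y² + 1.
Try successive y values:
y = 1: x² = 452·1² + 1 = 453, not a perfect square
y = 2: x² = 452·2² + 1 = 1809, not a perfect square
y = 3: x² = 452·3² + 1 = 4069, not a perfect square
... continuing the search (or via continued fractions) ...
y = 56648: x² = 452·56648² + 1 = 1450466148609, x = 1204353 ✓

Verify: 1204353² - 452·56648² = 1450466148609 - 1450466148608 = 1 ✓

x = 1204353, y = 56648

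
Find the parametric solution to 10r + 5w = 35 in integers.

Step 1: Compute gcd(10, 5) = 5.
Since 5 divides 35, solutions exist.

Step 2: Find a particular solution using extended Euclidean algorithm.
We get r₀ = 0, w₀ = 7.
Check: 10*0 + 5*7 = 35 = 35 ✓

Step 3: Write the general solution.
r = 0 + (5/5)t = 0 + 1t
w = 7 - (10/5)t = 7 - 2t
for any integer t.

r = 0 + 1t, w = 7 - 2t for integer t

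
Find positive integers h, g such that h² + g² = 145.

Search for h with 145 - h² a perfect square.
h = 1: 145 - 1² = 145 - 1 = 144 = 12² ✓
So h = 1, g = 12.

h = 1, g = 12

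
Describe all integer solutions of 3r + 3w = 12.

Step 1: Compute gcd(3, 3) = 3.
Since 3 divides 12, solutions exist.

Step 2: Find a particular solution using extended Euclidean algorithm.
We get r₀ = 0, w₀ = 4.
Check: 3*0 + 3*4 = 12 = 12 ✓

Step 3: Write the general solution.
r = 0 + (3/3)t = 0 + 1t
w = 4 - (3/3)t = 4 - 1t
for any integer t.

r = 0 + 1t, w = 4 - 1t for integer t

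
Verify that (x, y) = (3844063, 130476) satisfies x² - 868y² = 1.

Compute x² = 3844063² = 14776820347969
Compute 868y² = 868·130476² = 868·17023986576 = 14776820347968
x² - 868y² = 14776820347969 - 14776820347968 = 1
Since this equals 1, (3844063, 130476) is a solution.

Yes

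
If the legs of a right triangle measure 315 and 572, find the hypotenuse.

c² = a² + b² = 315² + 572² = 99225 + 327184 = 426409
c = 653

653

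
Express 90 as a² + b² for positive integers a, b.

We need to find integers a, b > 0 such that a² + b² = 90.
Trying a = 3: b² = 90 - 3² = 90 - 9 = 81
b = 9
Check: 3² + 9² = 9 + 81 = 90 ✓

90 = 3² + 9²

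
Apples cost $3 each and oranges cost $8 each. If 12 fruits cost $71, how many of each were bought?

Let a = apples, o = oranges.
a + o = 12
3a + 8o = 71
Substitute o = 12 - a:
3a + 8(12 - a) = 71
(3 - 8)a = 71 - 96
-5a = -25
a = 5, o = 12 - 5 = 7

Apples: 5, Oranges: 7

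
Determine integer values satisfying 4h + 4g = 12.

Step 1: Check solvability.
gcd(4, 4) = 4
Since 4 divides 12, solutions exist.

Step 2: Apply extended Euclidean algorithm to find gcd.
We find integers such that 4*x0 + 4*y0 = 4

Step 3: Scale the particular solution.
Multiply by 12/4 = 3:
h = 0, g = 3

Step 4: Verify.
4*(0) + 4*(3) = 12 = 12 ✓

h = 0, g = 3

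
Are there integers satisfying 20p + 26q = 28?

Step 1: Compute gcd(20, 26).
gcd(20, 26) = 2

Step 2: Check divisibility.
Does 2 divide 28? 28 = 2 x 14, so yes.

By the theorem on linear Diophantine equations, 20p + 26q = 28 has integer solutions if and only if gcd(20, 26) divides 28. Since 2 | 28, solutions exist.

Yes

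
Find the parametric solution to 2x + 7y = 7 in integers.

Step 1: Compute gcd(2, 7) = 1.
Since 1 divides 7, solutions exist.

Step 2: Find a particular solution using extended Euclidean algorithm.
We get x₀ = -21, y₀ = 7.
Check: 2*-21 + 7*7 = 7 = 7 ✓

Step 3: Write the general solution.
x = -21 + (7/1)t = -21 + 7t
y = 7 - (2/1)t = 7 - 2t
for any integer t.

x = -21 + 7t, y = 7 - 2t for integer t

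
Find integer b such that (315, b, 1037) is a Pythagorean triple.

b² = c² - a² = 1037² - 315² = 1075369 - 99225 = 976144
b = sqrt(976144) = 988

988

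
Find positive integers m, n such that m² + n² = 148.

Search for m with 148 - m² a perfect square.
m = 2: 148 - 2² = 148 - 4 = 144 = 12² ✓
So m = 2, n = 12.

m = 2, n = 12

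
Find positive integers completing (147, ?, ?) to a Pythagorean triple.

We need the other leg and hypotenuse such that 147² + x² = c².
Take x = 1196, c = 1205: 147² + 1196² = 21609 + 1430416 = 1452025 = 1205² ✓
Triple: (147, 1196, 1205)

(147, 1196, 1205)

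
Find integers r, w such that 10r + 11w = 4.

Step 1: Check solvability.
gcd(10, 11) = 1
Since 1 divides 4, solutions exist.

Step 2: Apply extended Euclidean algorithm to find gcd.
We find integers such that 10*x0 + 11*y0 = 1

Step 3: Scale the particular solution.
Multiply by 4/1 = 4:
r = -4, w = 4

Step 4: Verify.
10*(-4) + 11*(4) = 4 = 4 ✓

r = -4, w = 4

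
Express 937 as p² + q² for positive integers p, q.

We need to find integers p, q > 0 such that p² + q² = 937.
Trying p = 19: q² = 937 - 19² = 937 - 361 = 576
q = 24
Check: 19² + 24² = 361 + 576 = 937 ✓

937 = 19² + 24²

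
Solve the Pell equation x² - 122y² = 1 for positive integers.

We seek the smallest positive integers (x, y) with x² - 122y² = 1, i.e., x² = 122y² + 1.
Try successive y values:
y = 1: x² = 122·1² + 1 = 123, not a perfect square
y = 2: x² = 122·2² + 1 = 489, not a perfect square
y = 3: x² = 122·3² + 1 = 1099, not a perfect square
... continuing the search (or via continued fractions) ...
y = 22: x² = 122·22² + 1 = 59049, x = 243 ✓

Verify: 243² - 122·22² = 59049 - 59048 = 1 ✓

x = 243, y = 22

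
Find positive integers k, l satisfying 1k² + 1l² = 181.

Try small values of k and check whether (181 - 1k²)/1 is a perfect square.
k = 10: 1·10² = 100, so 1l² = 181 - 100 = 81, giving l² = 81, l = 9.
Check: 1·10² + 1·9² = 100 + 81 = 181 ✓

k = 10, l = 9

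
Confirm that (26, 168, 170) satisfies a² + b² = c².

Compute a² + b² = 26² + 168² = 676 + 28224 = 28900
Compute c² = 170² = 28900
Since 28900 = 28900, confirmed.

Yes, it is a Pythagorean triple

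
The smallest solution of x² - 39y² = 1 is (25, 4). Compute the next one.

Solutions to x² - Dy² = 1 are generated by powers of (x₀ + y₀√D).
The next solution satisfies x₁ + y₁√39 = (x₀ + y₀√39)², giving:
x₁ = x₀² + 39y₀² = 25² + 39·4² = 625 + 624 = 1249
y₁ = 2x₀y₀ = 2·25·4 = 200

Verify: 1249² - 39·200² = 1560001 - 1560000 = 1 ✓

x = 1249, y = 200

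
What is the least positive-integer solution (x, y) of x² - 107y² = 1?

We seek the smallest positive integers (x, y) with x² - 107y² = 1, i.e., x² = 107y² + 1.
Try successive y values:
y = 1: x² = 107·1² + 1 = 108, not a perfect square
y = 2: x² = 107·2² + 1 = 429, not a perfect square
y = 3: x² = 107·3² + 1 = 964, not a perfect square
... continuing the search (or via continued fractions) ...
y = 93: x² = 107·93² + 1 = 925444, x = 962 ✓

Verify: 962² - 107·93² = 925444 - 925443 = 1 ✓

x = 962, y = 93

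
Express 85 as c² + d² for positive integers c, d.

We need to find integers c, d > 0 such that c² + d² = 85.
Trying c = 2: d² = 85 - 2² = 85 - 4 = 81
d = 9
Check: 2² + 9² = 4 + 81 = 85 ✓

85 = 2² + 9²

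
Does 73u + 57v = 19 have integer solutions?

Step 1: Compute gcd(73, 57).
gcd(73, 57) = 1

Step 2: Check divisibility.
Does 1 divide 19? 19 = 1 x 19, so yes.

By the theorem on linear Diophantine equations, 73u + 57v = 19 has integer solutions if and only if gcd(73, 57) divides 19. Since 1 | 19, solutions exist.

Yes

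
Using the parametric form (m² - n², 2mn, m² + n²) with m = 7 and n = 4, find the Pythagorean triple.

a = m² - n² = 7² - 4² = 49 - 16 = 33
b = 2mn = 2·7·4 = 56
c = m² + n² = 49 + 16 = 65
Verify: 33² + 56² = 1089 + 3136 = 4225 = 65² ✓

(33, 56, 65)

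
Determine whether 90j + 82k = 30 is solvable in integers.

Step 1: Compute gcd(90, 82).
gcd(90, 82) = 2

Step 2: Check divisibility.
Does 2 divide 30? 30 = 2 x 15, so yes.

By the theorem on linear Diophantine equations, 90j + 82k = 30 has integer solutions if and only if gcd(90, 82) divides 30. Since 2 | 30, solutions exist.

Yes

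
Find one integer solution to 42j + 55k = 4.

Step 1: Check solvability.
gcd(42, 55) = 1
Since 1 divides 4, solutions exist.

Step 2: Apply extended Euclidean algorithm to find gcd.
We find integers such that 42*x0 + 55*y0 = 1

Step 3: Scale the particular solution.
Multiply by 4/1 = 4:
j = -68, k = 52

Step 4: Verify.
42*(-68) + 55*(52) = 4 = 4 ✓

j = -68, k = 52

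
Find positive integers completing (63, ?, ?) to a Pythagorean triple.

We need the other leg and hypotenuse such that 63² + x² = c².
Take x = 16, c = 65: 63² + 16² = 3969 + 256 = 4225 = 65² ✓
Triple: (63, 16, 65)

(63, 16, 65)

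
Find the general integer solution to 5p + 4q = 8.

Step 1: Compute gcd(5, 4) = 1.
Since 1 divides 8, solutions exist.

Step 2: Find a particular solution using extended Euclidean algorithm.
We get p₀ = 8, q₀ = -8.
Check: 5*8 + 4*-8 = 8 = 8 ✓

Step 3: Write the general solution.
p = 8 + (4/1)t = 8 + 4t
q = -8 - (5/1)t = -8 - 5t
for any integer t.

p = 8 + 4t, q = -8 - 5t for integer t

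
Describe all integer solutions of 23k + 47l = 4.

Step 1: Compute gcd(23, 47) = 1.
Since 1 divides 4, solutions exist.

Step 2: Find a particular solution using extended Euclidean algorithm.
We get k₀ = -8, l₀ = 4.
Check: 23*-8 + 47*4 = 4 = 4 ✓

Step 3: Write the general solution.
k = -8 + (47/1)t = -8 + 47t
l = 4 - (23/1)t = 4 - 23t
for any integer t.

k = -8 + 47t, l = 4 - 23t for integer t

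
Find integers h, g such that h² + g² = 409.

We need to find integers h, g > 0 such that h² + g² = 409.
Trying h = 3: g² = 409 - 3² = 409 - 9 = 400
g = 20
Check: 3² + 20² = 9 + 400 = 409 ✓

409 = 3² + 20²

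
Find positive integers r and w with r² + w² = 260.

We need to find integers r, w > 0 such that r² + w² = 260.
Trying r = 2: w² = 260 - 2² = 260 - 4 = 256
w = 16
Check: 2² + 16² = 4 + 256 = 260 ✓

260 = 2² + 16²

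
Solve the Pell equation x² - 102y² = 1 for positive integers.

We seek the smallest positive integers (x, y) with x² - 102y² = 1, i.e., x² = 102y² + 1.
Try successive y values:
y = 1: x² = 102·1² + 1 = 103, not a perfect square
y = 2: x² = 102·2² + 1 = 409, not a perfect square
y = 3: x² = 102·3² + 1 = 919, not a perfect square
... continuing the search (or via continued fractions) ...
y = 10: x² = 102·10² + 1 = 10201, x = 101 ✓

Verify: 101² - 102·10² = 10201 - 10200 = 1 ✓

x = 101, y = 10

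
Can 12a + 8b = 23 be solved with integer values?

Step 1: Compute gcd(12, 8).
gcd(12, 8) = 4

Step 2: Check divisibility.
Does 4 divide 23? 23 = 4 x 5 + 3, so no.

By the theorem on linear Diophantine equations, 12a + 8b = 23 has integer solutions if and only if gcd(12, 8) divides 23. Since 4 does not divide 23, no solutions exist.

No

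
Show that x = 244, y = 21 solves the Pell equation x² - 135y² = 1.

Compute x² = 244² = 59536
Compute 135y² = 135·21² = 135·441 = 59535
x² - 135y² = 59536 - 59535 = 1
Since this equals 1, (244, 21) is a solution.

Yes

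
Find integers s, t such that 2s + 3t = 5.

Step 1: Check solvability.
gcd(2, 3) = 1
Since 1 divides 5, solutions exist.

Step 2: Apply extended Euclidean algorithm to find gcd.
We find integers such that 2*x0 + 3*y0 = 1

Step 3: Scale the particular solution.
Multiply by 5/1 = 5:
s = -5, t = 5

Step 4: Verify.
2*(-5) + 3*(5) = 5 = 5 ✓

s = -5, t = 5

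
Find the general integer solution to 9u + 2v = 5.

Step 1: Compute gcd(9, 2) = 1.
Since 1 divides 5, solutions exist.

Step 2: Find a particular solution using extended Euclidean algorithm.
We get u₀ = 5, v₀ = -20.
Check: 9*5 + 2*-20 = 5 = 5 ✓

Step 3: Write the general solution.
u = 5 + (2/1)t = 5 + 2t
v = -20 - (9/1)t = -20 - 9t
for any integer t.

u = 5 + 2t, v = -20 - 9t for integer t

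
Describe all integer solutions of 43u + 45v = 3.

Step 1: Compute gcd(43, 45) = 1.
Since 1 divides 3, solutions exist.

Step 2: Find a particular solution using extended Euclidean algorithm.
We get u₀ = 66, v₀ = -63.
Check: 43*66 + 45*-63 = 3 = 3 ✓

Step 3: Write the general solution.
u = 66 + (45/1)t = 66 + 45t
v = -63 - (43/1)t = -63 - 43t
for any integer t.

u = 66 + 45t, v = -63 - 43t for integer t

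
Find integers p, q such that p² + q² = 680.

We need to find integers p, q > 0 such that p² + q² = 680.
Trying p = 2: q² = 680 - 2² = 680 - 4 = 676
q = 26
Check: 2² + 26² = 4 + 676 = 680 ✓

680 = 2² + 26²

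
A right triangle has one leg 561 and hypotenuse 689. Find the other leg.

b² = c² - a² = 474721 - 314721 = 160000
b = 400

400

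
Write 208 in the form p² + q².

We need to find integers p, q > 0 such that p² + q² = 208.
Trying p = 8: q² = 208 - 8² = 208 - 64 = 144
q = 12
Check: 8² + 12² = 64 + 144 = 208 ✓

208 = 8² + 12²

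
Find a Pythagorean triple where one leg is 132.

We need the other leg and hypotenuse such that 132² + x² = c².
Take x = 85, c = 157: 132² + 85² = 17424 + 7225 = 24649 = 157² ✓
Triple: (85, 132, 157)

(85, 132, 157)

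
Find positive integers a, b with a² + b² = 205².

We need a² + b² = 205² = 42025.
Trying: 133² + 156² = 17689 + 24336 = 42025 ✓

(133, 156, 205)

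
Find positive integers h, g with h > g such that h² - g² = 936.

Factor: h² - g² = (h+g)(h-g) = 936.
We need two factors of 936 with the same parity.
Use h+g = 468 and h-g = 2 (product 468·2 = 936).
Adding: 2h = 470, so h = 235.
Subtracting: 2g = 466, so g = 233.
Check: 235² - 233² = 55225 - 54289 = 936 ✓

h = 235, g = 233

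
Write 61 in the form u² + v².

We need to find integers u, v > 0 such that u² + v² = 61.
Trying u = 5: v² = 61 - 5² = 61 - 25 = 36
v = 6
Check: 5² + 6² = 25 + 36 = 61 ✓

61 = 5² + 6²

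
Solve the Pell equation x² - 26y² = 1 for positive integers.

We seek the smallest positive integers (x, y) with x² - 26y² = 1, i.e., x² = 26y² + 1.
Try successive y values:
y = 1: x² = 26·1² + 1 = 27, not a perfect square
y = 2: x² = 26·2² + 1 = 105, not a perfect square
y = 3: x² = 26·3² + 1 = 235, not a perfect square
... continuing the search (or via continued fractions) ...
y = 10: x² = 26·10² + 1 = 2601, x = 51 ✓

Verify: 51² - 26·10² = 2601 - 2600 = 1 ✓

x = 51, y = 10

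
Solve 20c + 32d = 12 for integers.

Step 1: Check solvability.
gcd(20, 32) = 4
Since 4 divides 12, solutions exist.

Step 2: Apply extended Euclidean algorithm to find gcd.
We find integers such that 20*x0 + 32*y0 = 4

Step 3: Scale the particular solution.
Multiply by 12/4 = 3:
c = -9, d = 6

Step 4: Verify.
20*(-9) + 32*(6) = 12 = 12 ✓

c = -9, d = 6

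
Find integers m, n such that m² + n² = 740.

We need to find integers m, n > 0 such that m² + n² = 740.
Trying m = 8: n² = 740 - 8² = 740 - 64 = 676
n = 26
Check: 8² + 26² = 64 + 676 = 740 ✓

740 = 8² + 26²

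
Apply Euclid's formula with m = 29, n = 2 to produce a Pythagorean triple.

a = m² - n² = 29² - 2² = 841 - 4 = 837
b = 2mn = 2·29·2 = 116
c = m² + n² = 841 + 4 = 845
Verify: 837² + 116² = 700569 + 13456 = 714025 = 845² ✓

(837, 116, 845)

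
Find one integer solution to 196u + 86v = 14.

Step 1: Check solvability.
gcd(196, 86) = 2
Since 2 divides 14, solutions exist.

Step 2: Apply extended Euclidean algorithm to find gcd.
We find integers such that 196*x0 + 86*y0 = 2

Step 3: Scale the particular solution.
Multiply by 14/2 = 7:
u = 126, v = -287

Step 4: Verify.
196*(126) + 86*(-287) = 14 = 14 ✓

u = 126, v = -287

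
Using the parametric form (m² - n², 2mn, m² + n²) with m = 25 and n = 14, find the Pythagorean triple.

a = m² - n² = 25² - 14² = 625 - 196 = 429
b = 2mn = 2·25·14 = 700
c = m² + n² = 625 + 196 = 821
Verify: 429² + 700² = 184041 + 490000 = 674041 = 821² ✓

(429, 700, 821)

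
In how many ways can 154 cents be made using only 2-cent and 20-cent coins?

We need non-negative integers (x, y) with 2x + 20y = 154.
For each x from 0 to 77, check if (154 - 2x) is a non-negative multiple of 20.
Solutions (x, y): (7,7), (17,6), (27,5), (37,4), ...
Count: 8

8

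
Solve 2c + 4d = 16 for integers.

Step 1: Check solvability.
gcd(2, 4) = 2
Since 2 divides 16, solutions exist.

Step 2: Apply extended Euclidean algorithm to find gcd.
We find integers such that 2*x0 + 4*y0 = 2

Step 3: Scale the particular solution.
Multiply by 16/2 = 8:
c = 8, d = 0

Step 4: Verify.
2*(8) + 4*(0) = 16 = 16 ✓

c = 8, d = 0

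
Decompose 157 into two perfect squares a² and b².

We need to find integers a, b > 0 such that a² + b² = 157.
Trying a = 6: b² = 157 - 6² = 157 - 36 = 121
b = 11
Check: 6² + 11² = 36 + 121 = 157 ✓

157 = 6² + 11²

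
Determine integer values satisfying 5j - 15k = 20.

Step 1: Check solvability.
gcd(5, 15) = 5
Since 5 divides 20, solutions exist.

Step 2: Apply extended Euclidean algorithm to find gcd.
We find integers such that 5*x0 + 15*y0 = 5

Step 3: Scale the particular solution.
Multiply by 20/5 = 4:
j = 4, k = 0

Step 4: Verify.
5*(4) - 15*(0) = 20 = 20 ✓

j = 4, k = 0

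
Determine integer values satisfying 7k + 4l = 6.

Step 1: Check solvability.
gcd(7, 4) = 1
Since 1 divides 6, solutions exist.

Step 2: Apply extended Euclidean algorithm to find gcd.
We find integers such that 7*x0 + 4*y0 = 1

Step 3: Scale the particular solution.
Multiply by 6/1 = 6:
k = -6, l = 12

Step 4: Verify.
7*(-6) + 4*(12) = 6 = 6 ✓

k = -6, l = 12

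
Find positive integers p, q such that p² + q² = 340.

Search for p with 340 - p² a perfect square.
p = 4: 340 - 4² = 340 - 16 = 324 = 18² ✓
So p = 4, q = 18.

p = 4, q = 18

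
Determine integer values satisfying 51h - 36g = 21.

Step 1: Check solvability.
gcd(51, 36) = 3
Since 3 divides 21, solutions exist.

Step 2: Apply extended Euclidean algorithm to find gcd.
We find integers such that 51*x0 + 36*y0 = 3

Step 3: Scale the particular solution.
Multiply by 21/3 = 7:
h = 35, g = 49

Step 4: Verify.
51*(35) - 36*(49) = 21 = 21 ✓

h = 35, g = 49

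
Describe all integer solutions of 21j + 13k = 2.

Step 1: Compute gcd(21, 13) = 1.
Since 1 divides 2, solutions exist.

Step 2: Find a particular solution using extended Euclidean algorithm.
We get j₀ = 10, k₀ = -16.
Check: 21*10 + 13*-16 = 2 = 2 ✓

Step 3: Write the general solution.
j = 10 + (13/1)t = 10 + 13t
k = -16 - (21/1)t = -16 - 21t
for any integer t.

j = 10 + 13t, k = -16 - 21t for integer t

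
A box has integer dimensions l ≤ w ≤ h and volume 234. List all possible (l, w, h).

Iterate l from 1 to ⌊234^(1/3)⌋. For each l dividing 234, iterate w ≥ l with w dividing 234/l, and set h = 234/(l·w).
Triples found (10): (1×1×234), (1×2×117), (1×3×78), (1×6×39), (1×9×26), (1×13×18), (2×3×39), (2×9×13), (3×3×26), (3×6×13)

(1×1×234), (1×2×117), (1×3×78), (1×6×39), (1×9×26), (1×13×18), (2×3×39), (2×9×13), (3×3×26), (3×6×13)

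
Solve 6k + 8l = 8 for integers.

Step 1: Check solvability.
gcd(6, 8) = 2
Since 2 divides 8, solutions exist.

Step 2: Apply extended Euclidean algorithm to find gcd.
We find integers such that 6*x0 + 8*y0 = 2

Step 3: Scale the particular solution.
Multiply by 8/2 = 4:
k = -4, l = 4

Step 4: Verify.
6*(-4) + 8*(4) = 8 = 8 ✓

k = -4, l = 4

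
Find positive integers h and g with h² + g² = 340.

We need to find integers h, g > 0 such that h² + g² = 340.
Trying h = 4: g² = 340 - 4² = 340 - 16 = 324
g = 18
Check: 4² + 18² = 16 + 324 = 340 ✓

340 = 4² + 18²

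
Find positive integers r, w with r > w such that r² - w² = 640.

Factor: r² - w² = (r+w)(r-w) = 640.
We need two factors of 640 with the same parity.
Use r+w = 320 and r-w = 2 (product 320·2 = 640).
Adding: 2r = 322, so r = 161.
Subtracting: 2w = 318, so w = 159.
Check: 161² - 159² = 25921 - 25281 = 640 ✓

r = 161, w = 159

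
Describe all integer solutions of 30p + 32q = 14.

Step 1: Compute gcd(30, 32) = 2.
Since 2 divides 14, solutions exist.

Step 2: Find a particular solution using extended Euclidean algorithm.
We get p₀ = -7, q₀ = 7.
Check: 30*-7 + 32*7 = 14 = 14 ✓

Step 3: Write the general solution.
p = -7 + (32/2)t = -7 + 16t
q = 7 - (30/2)t = 7 - 15t
for any integer t.

p = -7 + 16t, q = 7 - 15t for integer t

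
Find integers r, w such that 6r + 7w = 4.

Step 1: Check solvability.
gcd(6, 7) = 1
Since 1 divides 4, solutions exist.

Step 2: Apply extended Euclidean algorithm to find gcd.
We find integers such that 6*x0 + 7*y0 = 1

Step 3: Scale the particular solution.
Multiply by 4/1 = 4:
r = -4, w = 4

Step 4: Verify.
6*(-4) + 7*(4) = 4 = 4 ✓

r = -4, w = 4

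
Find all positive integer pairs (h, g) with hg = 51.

The positive divisors of 51 are: 1, 3, 17, 51.
Each divisor d gives the pair (d, 51/d):
(1, 51), (3, 17), (17, 3), (51, 1)

(1, 51), (3, 17), (17, 3), (51, 1)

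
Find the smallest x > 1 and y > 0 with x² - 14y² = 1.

We seek the smallest positive integers (x, y) with x² - 14y² = 1, i.e., x² = 14y² + 1.
Try successive y values:
y = 1: x² = 14·1² + 1 = 15, not a perfect square
y = 2: x² = 14·2² + 1 = 57, not a perfect square
y = 3: x² = 14·3² + 1 = 127, not a perfect square
... continuing the search (or via continued fractions) ...
y = 4: x² = 14·4² + 1 = 225, x = 15 ✓

Verify: 15² - 14·4² = 225 - 224 = 1 ✓

x = 15, y = 4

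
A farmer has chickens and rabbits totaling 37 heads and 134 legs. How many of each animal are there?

Let c = chickens, r = rabbits.
Heads: c + r = 37
Legs: 2c + 4r = 134
From the first equation, c = 37 - r. Substitute:
2(37 - r) + 4r = 134
74 + 2r = 134
r = (134 - 74)/2 = 30
c = 37 - 30 = 7

Chickens: 7, Rabbits: 30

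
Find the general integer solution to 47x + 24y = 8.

Step 1: Compute gcd(47, 24) = 1.
Since 1 divides 8, solutions exist.

Step 2: Find a particular solution using extended Euclidean algorithm.
We get x₀ = -8, y₀ = 16.
Check: 47*-8 + 24*16 = 8 = 8 ✓

Step 3: Write the general solution.
x = -8 + (24/1)t = -8 + 24t
y = 16 - (47/1)t = 16 - 47t
for any integer t.

x = -8 + 24t, y = 16 - 47t for integer t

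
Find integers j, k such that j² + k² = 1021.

We need to find integers j, k > 0 such that j² + k² = 1021.
Trying j = 11: k² = 1021 - 11² = 1021 - 121 = 900
k = 30
Check: 11² + 30² = 121 + 900 = 1021 ✓

1021 = 11² + 30²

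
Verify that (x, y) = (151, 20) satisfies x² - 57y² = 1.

Compute x² = 151² = 22801
Compute 57y² = 57·20² = 57·400 = 22800
x² - 57y² = 22801 - 22800 = 1
Since this equals 1, (151, 20) is a solution.

Yes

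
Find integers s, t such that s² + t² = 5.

We need to find integers s, t > 0 such that s² + t² = 5.
Trying s = 1: t² = 5 - 1² = 5 - 1 = 4
t = 2
Check: 1² + 2² = 1 + 4 = 5 ✓

5 = 1² + 2²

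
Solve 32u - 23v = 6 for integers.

Step 1: Check solvability.
gcd(32, 23) = 1
Since 1 divides 6, solutions exist.

Step 2: Apply extended Euclidean algorithm to find gcd.
We find integers such that 32*x0 + 23*y0 = 1

Step 3: Scale the particular solution.
Multiply by 6/1 = 6:
u = -30, v = -42

Step 4: Verify.
32*(-30) - 23*(-42) = 6 = 6 ✓

u = -30, v = -42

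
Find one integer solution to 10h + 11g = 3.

Step 1: Check solvability.
gcd(10, 11) = 1
Since 1 divides 3, solutions exist.

Step 2: Apply extended Euclidean algorithm to find gcd.
We find integers such that 10*x0 + 11*y0 = 1

Step 3: Scale the particular solution.
Multiply by 3/1 = 3:
h = -3, g = 3

Step 4: Verify.
10*(-3) + 11*(3) = 3 = 3 ✓

h = -3, g = 3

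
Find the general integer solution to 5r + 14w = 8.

Step 1: Compute gcd(5, 14) = 1.
Since 1 divides 8, solutions exist.

Step 2: Find a particular solution using extended Euclidean algorithm.
We get r₀ = 24, w₀ = -8.
Check: 5*24 + 14*-8 = 8 = 8 ✓

Step 3: Write the general solution.
r = 24 + (14/1)t = 24 + 14t
w = -8 - (5/1)t = -8 - 5t
for any integer t.

r = 24 + 14t, w = -8 - 5t for integer t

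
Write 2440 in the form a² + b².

We need to find integers a, b > 0 such that a² + b² = 2440.
Trying a = 18: b² = 2440 - 18² = 2440 - 324 = 2116
b = 46
Check: 18² + 46² = 324 + 2116 = 2440 ✓

2440 = 18² + 46²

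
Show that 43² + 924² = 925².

Compute a² + b² = 43² + 924² = 1849 + 853776 = 855625
Compute c² = 925² = 855625
Since 855625 = 855625, confirmed.

Yes, it is a Pythagorean triple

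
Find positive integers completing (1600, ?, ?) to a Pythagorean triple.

We need the other leg and hypotenuse such that 1600² + x² = c².
Take x = 399, c = 1649: 1600² + 399² = 2560000 + 159201 = 2719201 = 1649² ✓
Triple: (399, 1600, 1649)

(399, 1600, 1649)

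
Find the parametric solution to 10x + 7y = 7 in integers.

Step 1: Compute gcd(10, 7) = 1.
Since 1 divides 7, solutions exist.

Step 2: Find a particular solution using extended Euclidean algorithm.
We get x₀ = -14, y₀ = 21.
Check: 10*-14 + 7*21 = 7 = 7 ✓

Step 3: Write the general solution.
x = -14 + (7/1)t = -14 + 7t
y = 21 - (10/1)t = 21 - 10t
for any integer t.

x = -14 + 7t, y = 21 - 10t for integer t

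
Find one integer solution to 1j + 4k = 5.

Step 1: Check solvability.
gcd(1, 4) = 1
Since 1 divides 5, solutions exist.

Step 2: Apply extended Euclidean algorithm to find gcd.
We find integers such that 1*x0 + 4*y0 = 1

Step 3: Scale the particular solution.
Multiply by 5/1 = 5:
j = 5, k = 0

Step 4: Verify.
1*(5) + 4*(0) = 5 = 5 ✓

j = 5, k = 0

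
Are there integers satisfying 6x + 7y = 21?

Step 1: Compute gcd(6, 7).
gcd(6, 7) = 1

Step 2: Check divisibility.
Does 1 divide 21? 21 = 1 x 21, so yes.

By the theorem on linear Diophantine equations, 6x + 7y = 21 has integer solutions if and only if gcd(6, 7) divides 21. Since 1 | 21, solutions exist.

Yes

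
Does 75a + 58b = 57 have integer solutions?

Step 1: Compute gcd(75, 58).
gcd(75, 58) = 1

Step 2: Check divisibility.
Does 1 divide 57? 57 = 1 x 57, so yes.

By the theorem on linear Diophantine equations, 75a + 58b = 57 has integer solutions if and only if gcd(75, 58) divides 57. Since 1 | 57, solutions exist.

Yes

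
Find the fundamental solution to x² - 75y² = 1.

We seek the smallest positive integers (x, y) with x² - 75y² = 1, i.e., x² = 75y² + 1.
Try successive y values:
y = 1: x² = 75·1² + 1 = 76, not a perfect square
y = 2: x² = 75·2² + 1 = 301, not a perfect square
y = 3: x² = 75·3² + 1 = 676, x = 26 ✓

Verify: 26² - 75·3² = 676 - 675 = 1 ✓

x = 26, y = 3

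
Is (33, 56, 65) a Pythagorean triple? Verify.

Compute a² + b² = 33² + 56² = 1089 + 3136 = 4225
Compute c² = 65² = 4225
Since 4225 = 4225, confirmed.

Yes, it is a Pythagorean triple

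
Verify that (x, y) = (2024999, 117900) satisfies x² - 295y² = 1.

Compute x² = 2024999² = 4100620950001
Compute 295y² = 295·117900² = 295·13900410000 = 4100620950000
x² - 295y² = 4100620950001 - 4100620950000 = 1
Since this equals 1, (2024999, 117900) is a solution.

Yes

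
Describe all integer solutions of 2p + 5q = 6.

Step 1: Compute gcd(2, 5) = 1.
Since 1 divides 6, solutions exist.

Step 2: Find a particular solution using extended Euclidean algorithm.
We get p₀ = -12, q₀ = 6.
Check: 2*-12 + 5*6 = 6 = 6 ✓

Step 3: Write the general solution.
p = -12 + (5/1)t = -12 + 5t
q = 6 - (2/1)t = 6 - 2t
for any integer t.

p = -12 + 5t, q = 6 - 2t for integer t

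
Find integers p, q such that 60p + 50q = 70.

Step 1: Check solvability.
gcd(60, 50) = 10
Since 10 divides 70, solutions exist.

Step 2: Apply extended Euclidean algorithm to find gcd.
We find integers such that 60*x0 + 50*y0 = 10

Step 3: Scale the particular solution.
Multiply by 70/10 = 7:
p = 7, q = -7

Step 4: Verify.
60*(7) + 50*(-7) = 70 = 70 ✓

p = 7, q = -7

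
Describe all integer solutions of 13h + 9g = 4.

Step 1: Compute gcd(13, 9) = 1.
Since 1 divides 4, solutions exist.

Step 2: Find a particular solution using extended Euclidean algorithm.
We get h₀ = -8, g₀ = 12.
Check: 13*-8 + 9*12 = 4 = 4 ✓

Step 3: Write the general solution.
h = -8 + (9/1)t = -8 + 9t
g = 12 - (13/1)t = 12 - 13t
for any integer t.

h = -8 + 9t, g = 12 - 13t for integer t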